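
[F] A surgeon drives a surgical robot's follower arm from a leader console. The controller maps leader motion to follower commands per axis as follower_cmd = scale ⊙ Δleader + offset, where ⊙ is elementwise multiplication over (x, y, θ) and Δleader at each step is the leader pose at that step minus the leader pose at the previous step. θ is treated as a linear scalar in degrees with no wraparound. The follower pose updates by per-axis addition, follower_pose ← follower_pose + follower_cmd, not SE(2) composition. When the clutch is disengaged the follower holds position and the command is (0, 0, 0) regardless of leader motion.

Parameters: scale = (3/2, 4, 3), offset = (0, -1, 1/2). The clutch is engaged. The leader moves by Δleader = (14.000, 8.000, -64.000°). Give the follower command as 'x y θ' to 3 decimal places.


axis x: 3/2·14.000 + 0 = 21.000
axis y: 4·8.000 + -1 = 31.000
axis θ: 3·-64.000 + 1/2 = -191.500

21.000 31.000 -191.500


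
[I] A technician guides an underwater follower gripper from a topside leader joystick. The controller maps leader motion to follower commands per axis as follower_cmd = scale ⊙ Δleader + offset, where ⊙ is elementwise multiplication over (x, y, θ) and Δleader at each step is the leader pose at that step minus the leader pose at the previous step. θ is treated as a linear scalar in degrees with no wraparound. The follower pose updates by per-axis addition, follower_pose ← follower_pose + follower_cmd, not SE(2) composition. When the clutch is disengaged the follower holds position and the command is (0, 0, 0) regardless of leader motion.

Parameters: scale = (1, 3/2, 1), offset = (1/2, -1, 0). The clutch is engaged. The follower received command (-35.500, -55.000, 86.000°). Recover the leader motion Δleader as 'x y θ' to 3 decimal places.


axis x: (-35.500 − 1/2) / (1) = -36.000
axis y: (-55.000 − -1) / (3/2) = -36.000
axis θ: (86.000 − 0) / (1) = 86.000

-36.000 -36.000 86.000


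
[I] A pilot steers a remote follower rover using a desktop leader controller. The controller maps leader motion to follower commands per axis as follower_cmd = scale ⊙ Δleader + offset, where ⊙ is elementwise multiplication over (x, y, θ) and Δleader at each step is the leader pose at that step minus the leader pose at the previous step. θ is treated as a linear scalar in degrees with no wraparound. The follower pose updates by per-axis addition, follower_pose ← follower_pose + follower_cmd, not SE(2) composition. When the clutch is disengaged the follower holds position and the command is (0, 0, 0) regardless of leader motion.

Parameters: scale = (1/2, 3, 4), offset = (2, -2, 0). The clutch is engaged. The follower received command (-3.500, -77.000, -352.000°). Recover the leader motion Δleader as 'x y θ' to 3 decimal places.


axis x: (-3.500 − 2) / (1/2) = -11.000
axis y: (-77.000 − -2) / (3) = -25.000
axis θ: (-352.000 − 0) / (4) = -88.000

-11.000 -25.000 -88.000


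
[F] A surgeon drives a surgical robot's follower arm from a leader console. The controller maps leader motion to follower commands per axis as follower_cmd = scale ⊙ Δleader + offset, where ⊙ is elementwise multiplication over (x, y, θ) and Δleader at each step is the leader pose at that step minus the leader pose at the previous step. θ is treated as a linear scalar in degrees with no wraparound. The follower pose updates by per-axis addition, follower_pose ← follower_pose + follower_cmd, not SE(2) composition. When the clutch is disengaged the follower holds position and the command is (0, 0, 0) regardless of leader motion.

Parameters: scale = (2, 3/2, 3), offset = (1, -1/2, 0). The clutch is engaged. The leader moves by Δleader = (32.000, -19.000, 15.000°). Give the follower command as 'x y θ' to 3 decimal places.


65.000 -29.000 45.000

axis x: 2·32.000 + 1 = 65.000
axis y: 3/2·-19.000 + -1/2 = -29.000
axis θ: 3·15.000 + 0 = 45.000


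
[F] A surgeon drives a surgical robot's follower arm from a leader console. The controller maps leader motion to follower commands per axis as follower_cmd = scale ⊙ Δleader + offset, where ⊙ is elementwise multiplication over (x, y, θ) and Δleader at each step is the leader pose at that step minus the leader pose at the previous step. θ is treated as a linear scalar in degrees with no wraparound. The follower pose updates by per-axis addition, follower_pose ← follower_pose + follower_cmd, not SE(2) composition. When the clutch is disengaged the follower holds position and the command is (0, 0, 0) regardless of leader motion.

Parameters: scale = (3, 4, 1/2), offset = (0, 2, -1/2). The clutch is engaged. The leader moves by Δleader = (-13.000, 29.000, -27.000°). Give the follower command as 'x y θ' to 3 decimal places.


-39.000 118.000 -14.000

axis x: 3·-13.000 + 0 = -39.000
axis y: 4·29.000 + 2 = 118.000
axis θ: 1/2·-27.000 + -1/2 = -14.000


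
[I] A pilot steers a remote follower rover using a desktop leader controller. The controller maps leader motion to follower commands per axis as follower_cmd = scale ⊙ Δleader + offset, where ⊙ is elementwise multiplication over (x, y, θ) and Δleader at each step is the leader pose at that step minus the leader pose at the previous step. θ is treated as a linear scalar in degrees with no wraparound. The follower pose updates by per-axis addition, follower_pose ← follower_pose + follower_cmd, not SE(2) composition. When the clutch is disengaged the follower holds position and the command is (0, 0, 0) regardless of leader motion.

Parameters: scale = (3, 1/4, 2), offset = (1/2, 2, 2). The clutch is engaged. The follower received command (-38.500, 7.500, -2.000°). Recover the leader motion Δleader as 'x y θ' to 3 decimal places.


axis x: (-38.500 − 1/2) / (3) = -13.000
axis y: (7.500 − 2) / (1/4) = 22.000
axis θ: (-2.000 − 2) / (2) = -2.000

-13.000 22.000 -2.000


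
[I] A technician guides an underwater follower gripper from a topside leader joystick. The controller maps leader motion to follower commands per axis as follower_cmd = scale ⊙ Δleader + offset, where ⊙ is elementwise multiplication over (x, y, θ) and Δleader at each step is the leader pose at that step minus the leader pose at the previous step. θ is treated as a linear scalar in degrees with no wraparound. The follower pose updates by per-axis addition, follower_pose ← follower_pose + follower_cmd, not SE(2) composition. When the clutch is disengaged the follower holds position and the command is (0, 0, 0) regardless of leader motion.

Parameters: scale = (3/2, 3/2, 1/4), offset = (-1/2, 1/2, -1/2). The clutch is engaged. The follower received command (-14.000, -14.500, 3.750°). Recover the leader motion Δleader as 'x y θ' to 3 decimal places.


axis x: (-14.000 − -1/2) / (3/2) = -9.000
axis y: (-14.500 − 1/2) / (3/2) = -10.000
axis θ: (3.750 − -1/2) / (1/4) = 17.000

-9.000 -10.000 17.000


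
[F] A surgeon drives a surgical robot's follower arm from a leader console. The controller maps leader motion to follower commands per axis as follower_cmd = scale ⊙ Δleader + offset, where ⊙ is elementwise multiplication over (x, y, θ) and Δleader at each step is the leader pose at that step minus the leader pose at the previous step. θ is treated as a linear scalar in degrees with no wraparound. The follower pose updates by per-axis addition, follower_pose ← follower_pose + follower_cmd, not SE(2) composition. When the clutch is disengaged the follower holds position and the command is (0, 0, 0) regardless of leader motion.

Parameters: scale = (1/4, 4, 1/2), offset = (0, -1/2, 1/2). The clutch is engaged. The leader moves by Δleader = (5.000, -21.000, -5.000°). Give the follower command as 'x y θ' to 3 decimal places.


axis x: 1/4·5.000 + 0 = 1.250
axis y: 4·-21.000 + -1/2 = -84.500
axis θ: 1/2·-5.000 + 1/2 = -2.000

1.250 -84.500 -2.000


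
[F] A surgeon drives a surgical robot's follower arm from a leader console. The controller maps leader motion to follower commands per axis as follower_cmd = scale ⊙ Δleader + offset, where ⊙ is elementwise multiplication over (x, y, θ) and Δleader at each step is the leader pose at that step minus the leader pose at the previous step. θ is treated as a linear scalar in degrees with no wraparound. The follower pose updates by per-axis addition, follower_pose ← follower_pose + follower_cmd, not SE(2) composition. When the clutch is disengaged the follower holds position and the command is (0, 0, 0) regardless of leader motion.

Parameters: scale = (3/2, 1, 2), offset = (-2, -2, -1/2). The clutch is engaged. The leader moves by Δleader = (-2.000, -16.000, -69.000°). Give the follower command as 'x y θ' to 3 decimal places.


axis x: 3/2·-2.000 + -2 = -5.000
axis y: 1·-16.000 + -2 = -18.000
axis θ: 2·-69.000 + -1/2 = -138.500

-5.000 -18.000 -138.500


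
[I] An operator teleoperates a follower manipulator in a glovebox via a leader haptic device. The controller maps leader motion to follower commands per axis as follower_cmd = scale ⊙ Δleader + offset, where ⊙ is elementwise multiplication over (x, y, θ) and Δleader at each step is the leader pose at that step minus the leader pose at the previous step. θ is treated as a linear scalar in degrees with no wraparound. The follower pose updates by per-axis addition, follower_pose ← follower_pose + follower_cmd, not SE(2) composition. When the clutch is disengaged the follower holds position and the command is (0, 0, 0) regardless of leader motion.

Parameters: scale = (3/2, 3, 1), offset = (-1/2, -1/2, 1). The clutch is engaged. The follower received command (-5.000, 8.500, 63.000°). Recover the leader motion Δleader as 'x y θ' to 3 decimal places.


-3.000 3.000 62.000

axis x: (-5.000 − -1/2) / (3/2) = -3.000
axis y: (8.500 − -1/2) / (3) = 3.000
axis θ: (63.000 − 1) / (1) = 62.000


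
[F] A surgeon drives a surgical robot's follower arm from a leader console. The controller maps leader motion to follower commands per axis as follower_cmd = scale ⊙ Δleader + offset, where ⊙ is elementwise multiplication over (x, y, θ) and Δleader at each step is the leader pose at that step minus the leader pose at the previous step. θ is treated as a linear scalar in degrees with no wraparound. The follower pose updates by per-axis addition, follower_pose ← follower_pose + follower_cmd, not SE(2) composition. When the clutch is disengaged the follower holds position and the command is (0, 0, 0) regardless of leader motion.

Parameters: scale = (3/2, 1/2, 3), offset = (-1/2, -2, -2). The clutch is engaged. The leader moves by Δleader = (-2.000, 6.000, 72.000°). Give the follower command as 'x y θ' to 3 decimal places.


axis x: 3/2·-2.000 + -1/2 = -3.500
axis y: 1/2·6.000 + -2 = 1.000
axis θ: 3·72.000 + -2 = 214.000

-3.500 1.000 214.000


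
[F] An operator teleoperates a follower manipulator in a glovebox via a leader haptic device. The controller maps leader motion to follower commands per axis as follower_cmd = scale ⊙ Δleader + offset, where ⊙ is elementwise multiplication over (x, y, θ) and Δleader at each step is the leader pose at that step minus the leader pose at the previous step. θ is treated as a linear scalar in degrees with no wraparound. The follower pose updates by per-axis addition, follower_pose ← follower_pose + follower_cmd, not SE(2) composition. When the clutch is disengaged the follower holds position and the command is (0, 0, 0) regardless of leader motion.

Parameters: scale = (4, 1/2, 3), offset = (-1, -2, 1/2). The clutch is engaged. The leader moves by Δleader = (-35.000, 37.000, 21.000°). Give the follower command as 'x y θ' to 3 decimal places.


axis x: 4·-35.000 + -1 = -141.000
axis y: 1/2·37.000 + -2 = 16.500
axis θ: 3·21.000 + 1/2 = 63.500

-141.000 16.500 63.500


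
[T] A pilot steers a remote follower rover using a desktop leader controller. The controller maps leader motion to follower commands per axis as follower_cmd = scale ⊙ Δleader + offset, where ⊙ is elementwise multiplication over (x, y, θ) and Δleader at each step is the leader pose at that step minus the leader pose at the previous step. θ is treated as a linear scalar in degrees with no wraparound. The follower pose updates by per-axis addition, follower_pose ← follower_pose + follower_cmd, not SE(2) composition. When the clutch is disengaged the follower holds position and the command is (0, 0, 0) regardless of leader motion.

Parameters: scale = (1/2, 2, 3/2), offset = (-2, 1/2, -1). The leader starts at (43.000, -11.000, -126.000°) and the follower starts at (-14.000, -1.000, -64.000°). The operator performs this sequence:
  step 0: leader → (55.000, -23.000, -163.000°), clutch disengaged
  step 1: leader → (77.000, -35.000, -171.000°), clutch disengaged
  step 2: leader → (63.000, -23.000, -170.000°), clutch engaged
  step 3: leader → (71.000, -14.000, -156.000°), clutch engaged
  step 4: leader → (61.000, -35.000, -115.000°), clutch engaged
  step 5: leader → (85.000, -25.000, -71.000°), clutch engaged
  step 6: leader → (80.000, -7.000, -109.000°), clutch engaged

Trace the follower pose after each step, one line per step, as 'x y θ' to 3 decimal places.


-14.000 -1.000 -64.000
-14.000 -1.000 -64.000
-23.000 23.500 -63.500
-21.000 42.000 -43.500
-28.000 0.500 17.000
-18.000 21.000 82.000
-22.500 57.500 24.000

step 0: Δleader=(12.000, -12.000, -37.000°), disengaged; cmd=(0,0,0) → follower holds at (-14.000, -1.000, -64.000°)
step 1: Δleader=(22.000, -12.000, -8.000°), disengaged; cmd=(0,0,0) → follower holds at (-14.000, -1.000, -64.000°)
step 2: Δleader=(-14.000, 12.000, 1.000°), engaged; cmd=(-9.000, 24.500, 0.500°) → follower=(-23.000, 23.500, -63.500°)
step 3: Δleader=(8.000, 9.000, 14.000°), engaged; cmd=(2.000, 18.500, 20.000°) → follower=(-21.000, 42.000, -43.500°)
step 4: Δleader=(-10.000, -21.000, 41.000°), engaged; cmd=(-7.000, -41.500, 60.500°) → follower=(-28.000, 0.500, 17.000°)
step 5: Δleader=(24.000, 10.000, 44.000°), engaged; cmd=(10.000, 20.500, 65.000°) → follower=(-18.000, 21.000, 82.000°)
step 6: Δleader=(-5.000, 18.000, -38.000°), engaged; cmd=(-4.500, 36.500, -58.000°) → follower=(-22.500, 57.500, 24.000°)


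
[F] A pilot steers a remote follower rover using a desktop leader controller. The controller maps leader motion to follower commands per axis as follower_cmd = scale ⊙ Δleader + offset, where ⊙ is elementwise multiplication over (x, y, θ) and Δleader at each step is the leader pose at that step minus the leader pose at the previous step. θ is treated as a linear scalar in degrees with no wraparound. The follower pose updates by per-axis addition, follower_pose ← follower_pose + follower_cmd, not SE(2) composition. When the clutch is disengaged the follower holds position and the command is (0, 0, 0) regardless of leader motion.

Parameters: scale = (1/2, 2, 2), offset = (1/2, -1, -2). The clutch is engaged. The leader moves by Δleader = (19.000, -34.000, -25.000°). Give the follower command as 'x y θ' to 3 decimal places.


axis x: 1/2·19.000 + 1/2 = 10.000
axis y: 2·-34.000 + -1 = -69.000
axis θ: 2·-25.000 + -2 = -52.000

10.000 -69.000 -52.000


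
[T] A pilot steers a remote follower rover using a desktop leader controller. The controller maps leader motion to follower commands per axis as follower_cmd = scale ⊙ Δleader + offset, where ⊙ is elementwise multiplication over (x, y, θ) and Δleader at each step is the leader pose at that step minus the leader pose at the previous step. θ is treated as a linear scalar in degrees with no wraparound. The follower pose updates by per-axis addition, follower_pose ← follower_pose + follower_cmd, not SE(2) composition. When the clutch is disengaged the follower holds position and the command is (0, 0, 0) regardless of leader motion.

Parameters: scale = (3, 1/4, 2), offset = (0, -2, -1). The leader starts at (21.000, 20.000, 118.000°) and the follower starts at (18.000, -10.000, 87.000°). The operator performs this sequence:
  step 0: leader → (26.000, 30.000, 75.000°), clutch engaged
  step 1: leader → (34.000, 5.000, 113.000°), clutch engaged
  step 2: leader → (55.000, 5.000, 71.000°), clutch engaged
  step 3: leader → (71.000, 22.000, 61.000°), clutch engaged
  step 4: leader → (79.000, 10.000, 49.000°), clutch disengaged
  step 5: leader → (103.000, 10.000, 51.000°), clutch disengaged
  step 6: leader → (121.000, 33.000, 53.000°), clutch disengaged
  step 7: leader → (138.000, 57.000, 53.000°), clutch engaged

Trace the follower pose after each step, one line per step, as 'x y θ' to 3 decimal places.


33.000 -9.500 0.000
57.000 -17.750 75.000
120.000 -19.750 -10.000
168.000 -17.500 -31.000
168.000 -17.500 -31.000
168.000 -17.500 -31.000
168.000 -17.500 -31.000
219.000 -13.500 -32.000

step 0: Δleader=(5.000, 10.000, -43.000°), engaged; cmd=(15.000, 0.500, -87.000°) → follower=(33.000, -9.500, 0.000°)
step 1: Δleader=(8.000, -25.000, 38.000°), engaged; cmd=(24.000, -8.250, 75.000°) → follower=(57.000, -17.750, 75.000°)
step 2: Δleader=(21.000, 0.000, -42.000°), engaged; cmd=(63.000, -2.000, -85.000°) → follower=(120.000, -19.750, -10.000°)
step 3: Δleader=(16.000, 17.000, -10.000°), engaged; cmd=(48.000, 2.250, -21.000°) → follower=(168.000, -17.500, -31.000°)
step 4: Δleader=(8.000, -12.000, -12.000°), disengaged; cmd=(0,0,0) → follower holds at (168.000, -17.500, -31.000°)
step 5: Δleader=(24.000, 0.000, 2.000°), disengaged; cmd=(0,0,0) → follower holds at (168.000, -17.500, -31.000°)
step 6: Δleader=(18.000, 23.000, 2.000°), disengaged; cmd=(0,0,0) → follower holds at (168.000, -17.500, -31.000°)
step 7: Δleader=(17.000, 24.000, 0.000°), engaged; cmd=(51.000, 4.000, -1.000°) → follower=(219.000, -13.500, -32.000°)


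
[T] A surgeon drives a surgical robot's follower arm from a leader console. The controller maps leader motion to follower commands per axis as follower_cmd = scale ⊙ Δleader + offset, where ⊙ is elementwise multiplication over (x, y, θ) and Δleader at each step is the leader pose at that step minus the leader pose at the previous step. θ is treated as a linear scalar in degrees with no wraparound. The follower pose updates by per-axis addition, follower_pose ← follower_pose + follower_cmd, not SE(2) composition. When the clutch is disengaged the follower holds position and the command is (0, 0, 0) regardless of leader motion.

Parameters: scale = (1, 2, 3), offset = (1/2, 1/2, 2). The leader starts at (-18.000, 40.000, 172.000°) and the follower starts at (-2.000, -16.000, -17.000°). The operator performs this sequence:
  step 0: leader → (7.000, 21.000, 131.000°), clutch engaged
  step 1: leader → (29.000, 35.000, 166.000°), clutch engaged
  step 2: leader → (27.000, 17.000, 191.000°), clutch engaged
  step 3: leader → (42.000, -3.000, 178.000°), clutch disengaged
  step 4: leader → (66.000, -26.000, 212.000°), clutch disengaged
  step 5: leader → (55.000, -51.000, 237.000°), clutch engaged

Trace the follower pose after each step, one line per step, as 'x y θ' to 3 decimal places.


step 0: Δleader=(25.000, -19.000, -41.000°), engaged; cmd=(25.500, -37.500, -121.000°) → follower=(23.500, -53.500, -138.000°)
step 1: Δleader=(22.000, 14.000, 35.000°), engaged; cmd=(22.500, 28.500, 107.000°) → follower=(46.000, -25.000, -31.000°)
step 2: Δleader=(-2.000, -18.000, 25.000°), engaged; cmd=(-1.500, -35.500, 77.000°) → follower=(44.500, -60.500, 46.000°)
step 3: Δleader=(15.000, -20.000, -13.000°), disengaged; cmd=(0,0,0) → follower holds at (44.500, -60.500, 46.000°)
step 4: Δleader=(24.000, -23.000, 34.000°), disengaged; cmd=(0,0,0) → follower holds at (44.500, -60.500, 46.000°)
step 5: Δleader=(-11.000, -25.000, 25.000°), engaged; cmd=(-10.500, -49.500, 77.000°) → follower=(34.000, -110.000, 123.000°)

23.500 -53.500 -138.000
46.000 -25.000 -31.000
44.500 -60.500 46.000
44.500 -60.500 46.000
44.500 -60.500 46.000
34.000 -110.000 123.000


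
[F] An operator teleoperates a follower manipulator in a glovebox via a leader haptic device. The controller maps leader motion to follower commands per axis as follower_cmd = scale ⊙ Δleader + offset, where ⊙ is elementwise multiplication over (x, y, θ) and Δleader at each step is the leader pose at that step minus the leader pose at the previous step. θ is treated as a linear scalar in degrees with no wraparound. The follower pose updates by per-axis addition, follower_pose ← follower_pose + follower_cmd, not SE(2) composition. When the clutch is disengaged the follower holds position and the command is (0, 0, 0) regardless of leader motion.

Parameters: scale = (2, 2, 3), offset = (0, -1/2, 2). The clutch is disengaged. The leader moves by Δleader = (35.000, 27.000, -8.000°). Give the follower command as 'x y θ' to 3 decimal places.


0.000 0.000 0.000

clutch disengaged → follower holds; cmd = (0, 0, 0)


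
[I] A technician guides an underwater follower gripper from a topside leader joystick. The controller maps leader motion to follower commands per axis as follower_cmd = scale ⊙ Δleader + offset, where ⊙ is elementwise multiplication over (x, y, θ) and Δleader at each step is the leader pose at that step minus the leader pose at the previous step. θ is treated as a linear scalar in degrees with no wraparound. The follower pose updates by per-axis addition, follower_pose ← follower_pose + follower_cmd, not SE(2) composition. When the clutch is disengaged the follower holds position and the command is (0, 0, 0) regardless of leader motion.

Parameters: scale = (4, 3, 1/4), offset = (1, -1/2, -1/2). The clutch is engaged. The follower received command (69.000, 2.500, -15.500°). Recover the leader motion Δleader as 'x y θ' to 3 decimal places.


17.000 1.000 -60.000

axis x: (69.000 − 1) / (4) = 17.000
axis y: (2.500 − -1/2) / (3) = 1.000
axis θ: (-15.500 − -1/2) / (1/4) = -60.000


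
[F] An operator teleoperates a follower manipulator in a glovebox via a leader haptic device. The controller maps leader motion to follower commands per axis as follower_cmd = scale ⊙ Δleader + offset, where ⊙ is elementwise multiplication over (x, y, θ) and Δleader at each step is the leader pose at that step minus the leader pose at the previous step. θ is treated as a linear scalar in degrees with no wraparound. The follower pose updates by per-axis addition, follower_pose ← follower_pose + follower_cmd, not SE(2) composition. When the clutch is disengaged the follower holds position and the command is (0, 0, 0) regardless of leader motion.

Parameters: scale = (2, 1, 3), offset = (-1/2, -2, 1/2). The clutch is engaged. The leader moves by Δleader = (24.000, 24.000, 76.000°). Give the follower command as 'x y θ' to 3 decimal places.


47.500 22.000 228.500

axis x: 2·24.000 + -1/2 = 47.500
axis y: 1·24.000 + -2 = 22.000
axis θ: 3·76.000 + 1/2 = 228.500


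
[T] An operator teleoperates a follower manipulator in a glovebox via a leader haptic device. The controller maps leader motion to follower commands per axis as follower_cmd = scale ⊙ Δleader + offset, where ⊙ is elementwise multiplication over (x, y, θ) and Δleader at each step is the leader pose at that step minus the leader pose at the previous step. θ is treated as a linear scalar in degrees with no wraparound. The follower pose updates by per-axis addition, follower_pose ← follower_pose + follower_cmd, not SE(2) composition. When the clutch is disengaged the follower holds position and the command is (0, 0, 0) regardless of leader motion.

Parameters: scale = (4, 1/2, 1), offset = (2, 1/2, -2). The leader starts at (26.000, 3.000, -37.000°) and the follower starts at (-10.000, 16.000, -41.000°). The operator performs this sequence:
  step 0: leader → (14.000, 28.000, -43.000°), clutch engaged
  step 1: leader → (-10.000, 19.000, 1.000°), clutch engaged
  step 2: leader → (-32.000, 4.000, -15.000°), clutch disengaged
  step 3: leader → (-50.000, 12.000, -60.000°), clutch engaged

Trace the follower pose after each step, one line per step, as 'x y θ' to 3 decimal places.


step 0: Δleader=(-12.000, 25.000, -6.000°), engaged; cmd=(-46.000, 13.000, -8.000°) → follower=(-56.000, 29.000, -49.000°)
step 1: Δleader=(-24.000, -9.000, 44.000°), engaged; cmd=(-94.000, -4.000, 42.000°) → follower=(-150.000, 25.000, -7.000°)
step 2: Δleader=(-22.000, -15.000, -16.000°), disengaged; cmd=(0,0,0) → follower holds at (-150.000, 25.000, -7.000°)
step 3: Δleader=(-18.000, 8.000, -45.000°), engaged; cmd=(-70.000, 4.500, -47.000°) → follower=(-220.000, 29.500, -54.000°)

-56.000 29.000 -49.000
-150.000 25.000 -7.000
-150.000 25.000 -7.000
-220.000 29.500 -54.000


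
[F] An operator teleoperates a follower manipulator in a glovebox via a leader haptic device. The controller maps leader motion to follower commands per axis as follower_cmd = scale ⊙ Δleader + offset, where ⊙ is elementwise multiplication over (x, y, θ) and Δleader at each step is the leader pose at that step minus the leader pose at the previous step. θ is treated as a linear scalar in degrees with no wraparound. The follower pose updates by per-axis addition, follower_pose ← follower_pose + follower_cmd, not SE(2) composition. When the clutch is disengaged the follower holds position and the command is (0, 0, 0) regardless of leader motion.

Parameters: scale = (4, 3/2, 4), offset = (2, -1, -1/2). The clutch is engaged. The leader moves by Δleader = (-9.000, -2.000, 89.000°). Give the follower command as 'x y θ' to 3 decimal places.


-34.000 -4.000 355.500

axis x: 4·-9.000 + 2 = -34.000
axis y: 3/2·-2.000 + -1 = -4.000
axis θ: 4·89.000 + -1/2 = 355.500


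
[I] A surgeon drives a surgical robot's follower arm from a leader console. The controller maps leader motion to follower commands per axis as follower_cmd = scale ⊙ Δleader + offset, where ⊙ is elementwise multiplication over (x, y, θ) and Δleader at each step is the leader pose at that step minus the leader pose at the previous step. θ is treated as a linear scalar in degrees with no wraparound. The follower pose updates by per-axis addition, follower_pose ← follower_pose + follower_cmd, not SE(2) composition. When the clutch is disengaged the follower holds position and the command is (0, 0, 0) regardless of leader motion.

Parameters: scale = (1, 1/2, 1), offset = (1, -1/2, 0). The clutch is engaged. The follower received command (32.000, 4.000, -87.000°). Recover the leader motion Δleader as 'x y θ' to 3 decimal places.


axis x: (32.000 − 1) / (1) = 31.000
axis y: (4.000 − -1/2) / (1/2) = 9.000
axis θ: (-87.000 − 0) / (1) = -87.000

31.000 9.000 -87.000


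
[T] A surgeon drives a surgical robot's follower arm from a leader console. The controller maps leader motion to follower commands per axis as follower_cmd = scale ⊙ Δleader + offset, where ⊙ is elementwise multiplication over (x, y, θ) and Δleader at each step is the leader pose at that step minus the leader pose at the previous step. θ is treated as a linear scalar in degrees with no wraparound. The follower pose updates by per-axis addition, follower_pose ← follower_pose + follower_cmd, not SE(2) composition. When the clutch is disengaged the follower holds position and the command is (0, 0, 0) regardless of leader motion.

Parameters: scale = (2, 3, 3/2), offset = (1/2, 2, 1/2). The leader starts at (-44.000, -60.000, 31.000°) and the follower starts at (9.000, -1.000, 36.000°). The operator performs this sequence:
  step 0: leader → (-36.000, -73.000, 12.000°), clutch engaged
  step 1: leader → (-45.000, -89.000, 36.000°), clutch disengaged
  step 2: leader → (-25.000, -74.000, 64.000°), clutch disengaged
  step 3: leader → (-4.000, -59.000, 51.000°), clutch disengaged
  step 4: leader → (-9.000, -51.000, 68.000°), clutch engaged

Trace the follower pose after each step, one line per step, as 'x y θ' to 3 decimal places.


25.500 -38.000 8.000
25.500 -38.000 8.000
25.500 -38.000 8.000
25.500 -38.000 8.000
16.000 -12.000 34.000

step 0: Δleader=(8.000, -13.000, -19.000°), engaged; cmd=(16.500, -37.000, -28.000°) → follower=(25.500, -38.000, 8.000°)
step 1: Δleader=(-9.000, -16.000, 24.000°), disengaged; cmd=(0,0,0) → follower holds at (25.500, -38.000, 8.000°)
step 2: Δleader=(20.000, 15.000, 28.000°), disengaged; cmd=(0,0,0) → follower holds at (25.500, -38.000, 8.000°)
step 3: Δleader=(21.000, 15.000, -13.000°), disengaged; cmd=(0,0,0) → follower holds at (25.500, -38.000, 8.000°)
step 4: Δleader=(-5.000, 8.000, 17.000°), engaged; cmd=(-9.500, 26.000, 26.000°) → follower=(16.000, -12.000, 34.000°)


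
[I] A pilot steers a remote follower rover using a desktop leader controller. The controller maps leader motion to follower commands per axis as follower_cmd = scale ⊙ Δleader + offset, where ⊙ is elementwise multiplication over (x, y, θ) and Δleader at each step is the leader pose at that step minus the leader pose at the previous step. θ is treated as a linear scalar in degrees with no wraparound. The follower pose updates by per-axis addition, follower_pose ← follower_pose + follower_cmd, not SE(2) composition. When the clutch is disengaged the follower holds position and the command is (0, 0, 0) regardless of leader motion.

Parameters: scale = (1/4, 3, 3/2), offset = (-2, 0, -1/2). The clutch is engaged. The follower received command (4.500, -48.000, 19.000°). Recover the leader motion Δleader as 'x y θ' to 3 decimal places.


26.000 -16.000 13.000

axis x: (4.500 − -2) / (1/4) = 26.000
axis y: (-48.000 − 0) / (3) = -16.000
axis θ: (19.000 − -1/2) / (3/2) = 13.000


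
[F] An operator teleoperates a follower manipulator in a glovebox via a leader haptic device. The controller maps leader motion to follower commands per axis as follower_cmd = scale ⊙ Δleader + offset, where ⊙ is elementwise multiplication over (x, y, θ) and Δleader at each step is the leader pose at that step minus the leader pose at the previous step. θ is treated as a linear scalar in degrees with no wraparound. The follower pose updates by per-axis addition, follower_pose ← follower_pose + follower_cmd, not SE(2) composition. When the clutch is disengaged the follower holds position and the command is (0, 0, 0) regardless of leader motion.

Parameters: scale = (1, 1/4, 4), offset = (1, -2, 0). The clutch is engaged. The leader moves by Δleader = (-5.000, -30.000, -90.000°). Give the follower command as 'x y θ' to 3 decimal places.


axis x: 1·-5.000 + 1 = -4.000
axis y: 1/4·-30.000 + -2 = -9.500
axis θ: 4·-90.000 + 0 = -360.000

-4.000 -9.500 -360.000


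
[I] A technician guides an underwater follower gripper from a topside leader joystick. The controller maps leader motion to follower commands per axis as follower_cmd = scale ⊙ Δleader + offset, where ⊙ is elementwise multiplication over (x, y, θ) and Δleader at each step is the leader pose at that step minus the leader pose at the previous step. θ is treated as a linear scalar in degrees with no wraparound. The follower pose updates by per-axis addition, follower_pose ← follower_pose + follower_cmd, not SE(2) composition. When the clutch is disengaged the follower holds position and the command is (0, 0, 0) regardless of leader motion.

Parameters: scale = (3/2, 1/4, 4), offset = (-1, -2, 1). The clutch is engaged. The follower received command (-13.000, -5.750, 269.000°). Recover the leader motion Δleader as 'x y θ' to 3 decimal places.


axis x: (-13.000 − -1) / (3/2) = -8.000
axis y: (-5.750 − -2) / (1/4) = -15.000
axis θ: (269.000 − 1) / (4) = 67.000

-8.000 -15.000 67.000


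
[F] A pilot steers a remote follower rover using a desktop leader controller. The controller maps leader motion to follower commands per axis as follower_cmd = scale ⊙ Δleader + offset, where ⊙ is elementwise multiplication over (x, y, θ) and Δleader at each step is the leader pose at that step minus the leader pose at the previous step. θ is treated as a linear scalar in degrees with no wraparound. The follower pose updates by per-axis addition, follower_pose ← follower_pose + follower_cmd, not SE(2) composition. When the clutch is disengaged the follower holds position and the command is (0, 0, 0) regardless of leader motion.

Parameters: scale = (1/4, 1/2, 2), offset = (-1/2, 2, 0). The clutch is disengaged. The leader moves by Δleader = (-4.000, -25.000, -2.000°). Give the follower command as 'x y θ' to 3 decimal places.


clutch disengaged → follower holds; cmd = (0, 0, 0)

0.000 0.000 0.000


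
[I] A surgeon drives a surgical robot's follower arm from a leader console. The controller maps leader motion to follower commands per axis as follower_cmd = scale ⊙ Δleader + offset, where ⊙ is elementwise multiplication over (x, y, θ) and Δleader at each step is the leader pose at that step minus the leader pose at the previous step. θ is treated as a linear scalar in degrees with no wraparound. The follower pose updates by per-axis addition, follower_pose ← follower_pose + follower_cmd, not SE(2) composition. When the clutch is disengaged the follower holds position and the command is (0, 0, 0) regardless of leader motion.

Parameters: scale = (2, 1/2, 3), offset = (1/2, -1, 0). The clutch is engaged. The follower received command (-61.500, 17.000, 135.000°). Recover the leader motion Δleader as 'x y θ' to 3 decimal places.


-31.000 36.000 45.000

axis x: (-61.500 − 1/2) / (2) = -31.000
axis y: (17.000 − -1) / (1/2) = 36.000
axis θ: (135.000 − 0) / (3) = 45.000


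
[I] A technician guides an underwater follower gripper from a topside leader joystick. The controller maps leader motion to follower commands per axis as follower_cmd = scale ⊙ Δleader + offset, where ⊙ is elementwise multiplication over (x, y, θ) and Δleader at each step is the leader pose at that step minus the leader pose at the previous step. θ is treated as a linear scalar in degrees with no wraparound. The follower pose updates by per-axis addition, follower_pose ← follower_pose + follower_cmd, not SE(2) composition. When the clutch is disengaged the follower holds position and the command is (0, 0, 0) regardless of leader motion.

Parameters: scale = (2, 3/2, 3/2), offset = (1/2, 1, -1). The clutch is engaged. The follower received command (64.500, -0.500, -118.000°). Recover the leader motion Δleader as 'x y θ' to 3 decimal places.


axis x: (64.500 − 1/2) / (2) = 32.000
axis y: (-0.500 − 1) / (3/2) = -1.000
axis θ: (-118.000 − -1) / (3/2) = -78.000

32.000 -1.000 -78.000


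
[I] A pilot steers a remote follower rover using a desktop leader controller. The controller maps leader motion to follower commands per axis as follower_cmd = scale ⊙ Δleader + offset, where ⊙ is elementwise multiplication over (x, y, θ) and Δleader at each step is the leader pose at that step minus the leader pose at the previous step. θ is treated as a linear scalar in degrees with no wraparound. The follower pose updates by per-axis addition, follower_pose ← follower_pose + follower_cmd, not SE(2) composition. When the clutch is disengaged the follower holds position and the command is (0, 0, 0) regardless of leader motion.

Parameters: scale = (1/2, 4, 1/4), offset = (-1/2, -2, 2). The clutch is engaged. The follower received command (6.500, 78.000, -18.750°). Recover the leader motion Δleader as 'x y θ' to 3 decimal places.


axis x: (6.500 − -1/2) / (1/2) = 14.000
axis y: (78.000 − -2) / (4) = 20.000
axis θ: (-18.750 − 2) / (1/4) = -83.000

14.000 20.000 -83.000


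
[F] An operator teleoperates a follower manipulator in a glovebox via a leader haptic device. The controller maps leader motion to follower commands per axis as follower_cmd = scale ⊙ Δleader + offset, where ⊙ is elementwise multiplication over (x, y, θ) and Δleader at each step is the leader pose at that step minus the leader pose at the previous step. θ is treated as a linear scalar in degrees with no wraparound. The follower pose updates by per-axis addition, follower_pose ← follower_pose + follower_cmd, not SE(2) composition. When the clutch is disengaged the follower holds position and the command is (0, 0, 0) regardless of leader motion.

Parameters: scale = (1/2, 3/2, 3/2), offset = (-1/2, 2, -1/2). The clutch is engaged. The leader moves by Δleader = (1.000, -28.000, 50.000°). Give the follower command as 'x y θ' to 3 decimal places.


0.000 -40.000 74.500

axis x: 1/2·1.000 + -1/2 = 0.000
axis y: 3/2·-28.000 + 2 = -40.000
axis θ: 3/2·50.000 + -1/2 = 74.500


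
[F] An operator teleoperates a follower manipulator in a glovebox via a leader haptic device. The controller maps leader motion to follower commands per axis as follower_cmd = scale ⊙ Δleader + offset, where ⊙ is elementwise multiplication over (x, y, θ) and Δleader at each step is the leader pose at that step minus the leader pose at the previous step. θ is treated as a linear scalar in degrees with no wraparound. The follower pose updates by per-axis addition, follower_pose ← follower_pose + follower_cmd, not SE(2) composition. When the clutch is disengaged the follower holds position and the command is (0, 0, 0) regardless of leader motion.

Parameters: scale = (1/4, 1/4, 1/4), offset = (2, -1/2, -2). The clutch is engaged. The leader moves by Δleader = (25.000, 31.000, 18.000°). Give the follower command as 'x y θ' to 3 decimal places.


axis x: 1/4·25.000 + 2 = 8.250
axis y: 1/4·31.000 + -1/2 = 7.250
axis θ: 1/4·18.000 + -2 = 2.500

8.250 7.250 2.500


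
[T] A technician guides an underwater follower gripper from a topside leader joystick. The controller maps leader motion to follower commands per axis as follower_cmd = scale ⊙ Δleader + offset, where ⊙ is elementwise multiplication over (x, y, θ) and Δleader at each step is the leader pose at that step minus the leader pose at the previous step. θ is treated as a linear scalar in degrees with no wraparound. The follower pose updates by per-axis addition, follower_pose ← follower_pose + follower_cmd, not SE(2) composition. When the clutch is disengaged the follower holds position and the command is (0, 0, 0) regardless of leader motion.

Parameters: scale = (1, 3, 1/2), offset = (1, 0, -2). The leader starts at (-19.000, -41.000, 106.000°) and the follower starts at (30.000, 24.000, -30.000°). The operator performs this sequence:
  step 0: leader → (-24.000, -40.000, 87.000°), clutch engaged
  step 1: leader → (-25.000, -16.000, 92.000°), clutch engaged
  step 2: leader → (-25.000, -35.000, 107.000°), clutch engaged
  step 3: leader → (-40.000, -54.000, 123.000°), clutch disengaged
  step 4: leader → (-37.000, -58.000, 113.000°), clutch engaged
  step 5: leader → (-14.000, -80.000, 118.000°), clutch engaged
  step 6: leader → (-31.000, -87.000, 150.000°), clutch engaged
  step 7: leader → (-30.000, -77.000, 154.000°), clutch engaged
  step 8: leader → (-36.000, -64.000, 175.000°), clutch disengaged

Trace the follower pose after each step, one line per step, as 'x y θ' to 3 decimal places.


step 0: Δleader=(-5.000, 1.000, -19.000°), engaged; cmd=(-4.000, 3.000, -11.500°) → follower=(26.000, 27.000, -41.500°)
step 1: Δleader=(-1.000, 24.000, 5.000°), engaged; cmd=(0.000, 72.000, 0.500°) → follower=(26.000, 99.000, -41.000°)
step 2: Δleader=(0.000, -19.000, 15.000°), engaged; cmd=(1.000, -57.000, 5.500°) → follower=(27.000, 42.000, -35.500°)
step 3: Δleader=(-15.000, -19.000, 16.000°), disengaged; cmd=(0,0,0) → follower holds at (27.000, 42.000, -35.500°)
step 4: Δleader=(3.000, -4.000, -10.000°), engaged; cmd=(4.000, -12.000, -7.000°) → follower=(31.000, 30.000, -42.500°)
step 5: Δleader=(23.000, -22.000, 5.000°), engaged; cmd=(24.000, -66.000, 0.500°) → follower=(55.000, -36.000, -42.000°)
step 6: Δleader=(-17.000, -7.000, 32.000°), engaged; cmd=(-16.000, -21.000, 14.000°) → follower=(39.000, -57.000, -28.000°)
step 7: Δleader=(1.000, 10.000, 4.000°), engaged; cmd=(2.000, 30.000, 0.000°) → follower=(41.000, -27.000, -28.000°)
step 8: Δleader=(-6.000, 13.000, 21.000°), disengaged; cmd=(0,0,0) → follower holds at (41.000, -27.000, -28.000°)

26.000 27.000 -41.500
26.000 99.000 -41.000
27.000 42.000 -35.500
27.000 42.000 -35.500
31.000 30.000 -42.500
55.000 -36.000 -42.000
39.000 -57.000 -28.000
41.000 -27.000 -28.000
41.000 -27.000 -28.000
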